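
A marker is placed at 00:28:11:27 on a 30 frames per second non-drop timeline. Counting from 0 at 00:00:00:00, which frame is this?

Total seconds to the label: (0 × 3600 + 28 × 60 + 11) = 1691.
Frame index = 1691 × 30 + 27 = 50757.

50757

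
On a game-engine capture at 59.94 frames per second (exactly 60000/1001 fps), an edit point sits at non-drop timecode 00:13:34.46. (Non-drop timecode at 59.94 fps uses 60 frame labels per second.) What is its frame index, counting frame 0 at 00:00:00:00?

frame 48886

Total seconds to the label: (0 × 3600 + 13 × 60 + 34) = 814.
Frame index = 814 × 60 + 46 = 48886.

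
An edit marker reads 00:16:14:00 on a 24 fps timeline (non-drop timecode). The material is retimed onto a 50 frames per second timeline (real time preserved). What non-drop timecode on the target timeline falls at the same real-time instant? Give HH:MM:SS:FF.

00:16:14:00

Source frame index: (0×3600 + 16×60 + 14) × 24 + 0 = 23376.
Real time: 23376 / (24) = 974 s.
Target frame: (974) × (50) = 48700.
At 50 labels/s: frame 48700 → 00:16:14:00.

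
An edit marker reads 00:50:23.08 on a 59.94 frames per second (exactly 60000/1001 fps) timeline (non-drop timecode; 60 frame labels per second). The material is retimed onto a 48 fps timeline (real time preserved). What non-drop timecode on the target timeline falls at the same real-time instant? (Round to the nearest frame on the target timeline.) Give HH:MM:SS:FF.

Source frame index: (0×3600 + 50×60 + 23) × 60 + 8 = 181388.
Real time: 181388 / (60000/1001) = 45392347/15000 s.
Target frame: (45392347/15000) × (48) = 90784694/625 ≈ 145255.510 → 145256.
At 48 labels/s: frame 145256 → 00:50:26:08.

00:50:26:08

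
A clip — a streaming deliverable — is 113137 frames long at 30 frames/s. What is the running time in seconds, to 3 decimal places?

Running time = 113137 × 1/30 = 113137/30 s ≈ 3771.233 s.

3771.233 seconds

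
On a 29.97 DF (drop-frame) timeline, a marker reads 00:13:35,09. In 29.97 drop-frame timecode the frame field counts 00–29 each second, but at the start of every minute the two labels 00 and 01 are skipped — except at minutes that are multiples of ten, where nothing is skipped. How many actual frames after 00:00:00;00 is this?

Complete 10-minute blocks: 1, each 17982 frames → 17982.
Remaining 3 whole minutes in the current block: 1800 + 2 × 1798 = 5396 frames.
Within the current minute: 35 × 30 + 9 − 2 = 1057 (labels ;00/;01 skipped at this minute). Total = 17982 + 5396 + 1057 = 24435.

24435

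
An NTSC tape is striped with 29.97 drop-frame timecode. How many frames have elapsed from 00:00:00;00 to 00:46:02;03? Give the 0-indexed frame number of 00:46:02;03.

As if non-drop at 30 labels/s: (0 × 3600 + 46 × 60 + 2) × 30 + 3 = 82863.
Minute boundaries passed: 46; those not divisible by 10: 46 − 4 = 42; dropped labels = 2 × 42 = 84.
Actual frame index = 82863 − 84 = 82779.

82779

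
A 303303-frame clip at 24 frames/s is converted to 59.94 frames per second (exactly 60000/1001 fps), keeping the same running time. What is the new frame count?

Target frames = source frames × (target rate / source rate) = 303303 × (60000/1001)/(24) = 303303 × 2500/1001 = 757500.

757500 frames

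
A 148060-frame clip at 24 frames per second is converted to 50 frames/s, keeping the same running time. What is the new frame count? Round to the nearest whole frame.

Frames at target rate = 148060 × (50) / (24) = 925375/3 ≈ 308458.333.
Nearest whole frame: 308458.

308458 frames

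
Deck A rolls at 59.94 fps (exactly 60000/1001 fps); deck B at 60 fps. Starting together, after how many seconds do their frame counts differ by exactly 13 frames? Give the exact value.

The gap grows by |60 − 60000/1001| = 60/1001 frames per second.
Time for a 13-frame gap: 13 ÷ (60/1001) = 13013/60 s.

13013/60 seconds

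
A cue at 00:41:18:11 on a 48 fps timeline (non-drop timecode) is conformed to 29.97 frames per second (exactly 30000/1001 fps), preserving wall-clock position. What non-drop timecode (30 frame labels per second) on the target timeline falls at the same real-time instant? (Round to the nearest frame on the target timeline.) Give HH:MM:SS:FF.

00:41:15:23

Source frame index: (0×3600 + 41×60 + 18) × 48 + 11 = 118955.
Real time: 118955 / (48) = 118955/48 s.
Target frame: (118955/48) × (30000/1001) = 74346875/1001 ≈ 74272.602 → 74273.
At 30 labels/s: frame 74273 → 00:41:15:23.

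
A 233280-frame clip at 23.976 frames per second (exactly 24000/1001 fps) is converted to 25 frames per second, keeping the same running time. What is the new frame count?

Target frames = source frames × (target rate / source rate) = 233280 × (25)/(24000/1001) = 233280 × 1001/960 = 243243.

243243 frames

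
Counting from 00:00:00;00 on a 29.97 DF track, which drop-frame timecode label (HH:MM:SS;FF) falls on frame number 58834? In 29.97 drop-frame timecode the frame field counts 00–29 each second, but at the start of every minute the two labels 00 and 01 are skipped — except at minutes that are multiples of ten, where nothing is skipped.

Each 10-minute DF block holds 10 × 60 × 30 − 9 × 2 = 17982 frames. 58834 ÷ 17982 → 3 full blocks, remainder 4888.
Within the partial block the first minute is 1800 frames and each further minute 1798, so 2 further minute boundaries passed. Total skipped labels = 18 × 3 + 2 × 2 = 58.
Non-drop label index = 58834 + 58 = 58892; at 30 labels/s that is 00:32:43:02, i.e. DF 00:32:43;02.

00:32:43;02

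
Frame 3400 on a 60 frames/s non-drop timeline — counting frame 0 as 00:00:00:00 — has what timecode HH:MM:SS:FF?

00:00:56:40

3400 ÷ 60 = 56 full seconds, remainder 40 frames.
56 s = 0 h 0 min 56 s.
Timecode: 00:00:56:40.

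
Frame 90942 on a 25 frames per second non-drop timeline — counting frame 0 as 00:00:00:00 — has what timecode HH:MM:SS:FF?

01:00:37:17

90942 ÷ 25 = 3637 full seconds, remainder 17 frames.
3637 s = 1 h 0 min 37 s.
Timecode: 01:00:37:17.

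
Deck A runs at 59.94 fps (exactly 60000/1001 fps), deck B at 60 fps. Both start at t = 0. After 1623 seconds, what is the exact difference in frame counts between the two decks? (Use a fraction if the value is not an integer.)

97380/1001 frames

A emits 60000/1001 × 1623 = 97380000/1001 frames; B emits 60 × 1623 = 97380.
Difference = 97380/1001 frames (≈ 97.2827); B is ahead of A.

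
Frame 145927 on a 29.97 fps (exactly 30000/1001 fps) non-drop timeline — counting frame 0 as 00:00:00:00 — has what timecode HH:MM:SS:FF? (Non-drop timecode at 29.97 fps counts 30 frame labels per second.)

01:21:04:07

145927 ÷ 30 = 4864 full seconds, remainder 7 frames.
4864 s = 1 h 21 min 4 s.
Timecode: 01:21:04:07.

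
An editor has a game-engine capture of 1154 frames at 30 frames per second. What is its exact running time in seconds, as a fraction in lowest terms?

577/15 seconds

Running time = 1154 ÷ (30) = 1154 × 1/30 = 577/15 s.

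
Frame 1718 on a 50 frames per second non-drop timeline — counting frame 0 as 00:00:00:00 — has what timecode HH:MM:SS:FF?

1718 ÷ 50 = 34 full seconds, remainder 18 frames.
34 s = 0 h 0 min 34 s.
Timecode: 00:00:34:18.

00:00:34:18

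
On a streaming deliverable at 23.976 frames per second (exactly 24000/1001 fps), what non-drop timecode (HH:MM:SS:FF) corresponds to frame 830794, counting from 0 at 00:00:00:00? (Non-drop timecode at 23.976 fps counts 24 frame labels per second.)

830794 ÷ 24 = 34616 full seconds, remainder 10 frames.
34616 s = 9 h 36 min 56 s.
Timecode: 09:36:56:10.

09:36:56:10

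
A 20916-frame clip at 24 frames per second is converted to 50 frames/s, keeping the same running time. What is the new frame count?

43575 frames

Target frames = source frames × (target rate / source rate) = 20916 × (50)/(24) = 20916 × 25/12 = 43575.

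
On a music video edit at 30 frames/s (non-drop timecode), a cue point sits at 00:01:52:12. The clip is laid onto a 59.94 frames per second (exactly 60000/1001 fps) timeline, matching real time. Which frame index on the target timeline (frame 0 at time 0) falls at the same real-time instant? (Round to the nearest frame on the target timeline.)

frame 6737

Source frame index: (0×3600 + 1×60 + 52) × 30 + 12 = 3372.
Real time: 3372 / (30) = 562/5 s.
Target frame: (562/5) × (60000/1001) = 6744000/1001 ≈ 6737.263 → 6737.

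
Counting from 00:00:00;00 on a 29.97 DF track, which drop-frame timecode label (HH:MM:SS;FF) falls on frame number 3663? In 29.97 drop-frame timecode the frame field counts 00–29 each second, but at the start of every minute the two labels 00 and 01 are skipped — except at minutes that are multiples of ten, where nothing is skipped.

Each 10-minute DF block holds 10 × 60 × 30 − 9 × 2 = 17982 frames. 3663 ÷ 17982 → 0 full blocks, remainder 3663.
Within the partial block the first minute is 1800 frames and each further minute 1798, so 2 further minute boundaries passed. Total skipped labels = 18 × 0 + 2 × 2 = 4.
Non-drop label index = 3663 + 4 = 3667; at 30 labels/s that is 00:02:02:07, i.e. DF 00:02:02;07.

00:02:02;07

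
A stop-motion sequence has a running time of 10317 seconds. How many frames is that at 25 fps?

Frames = 10317 × 25 = 257925.

257925 frames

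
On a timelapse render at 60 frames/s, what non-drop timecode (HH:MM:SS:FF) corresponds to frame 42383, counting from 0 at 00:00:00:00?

42383 ÷ 60 = 706 full seconds, remainder 23 frames.
706 s = 0 h 11 min 46 s.
Timecode: 00:11:46:23.

00:11:46:23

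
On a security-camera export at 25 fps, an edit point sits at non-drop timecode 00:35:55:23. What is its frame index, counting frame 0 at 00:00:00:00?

Total seconds to the label: (0 × 3600 + 35 × 60 + 55) = 2155.
Frame index = 2155 × 25 + 23 = 53898.

frame 53898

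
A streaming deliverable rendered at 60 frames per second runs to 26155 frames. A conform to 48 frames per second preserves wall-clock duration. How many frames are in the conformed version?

Target frames = source frames × (target rate / source rate) = 26155 × (48)/(60) = 26155 × 4/5 = 20924.

20924 frames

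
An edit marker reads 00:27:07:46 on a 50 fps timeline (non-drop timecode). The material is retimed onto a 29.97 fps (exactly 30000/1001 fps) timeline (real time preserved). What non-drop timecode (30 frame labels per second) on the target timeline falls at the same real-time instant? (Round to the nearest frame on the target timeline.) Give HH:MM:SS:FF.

00:27:06:09

Source frame index: (0×3600 + 27×60 + 7) × 50 + 46 = 81396.
Real time: 81396 / (50) = 40698/25 s.
Target frame: (40698/25) × (30000/1001) = 6976800/143 ≈ 48788.811 → 48789.
At 30 labels/s: frame 48789 → 00:27:06:09.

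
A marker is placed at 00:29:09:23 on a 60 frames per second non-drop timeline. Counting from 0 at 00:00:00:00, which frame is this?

frame 104963

Total seconds to the label: (0 × 3600 + 29 × 60 + 9) = 1749.
Frame index = 1749 × 60 + 23 = 104963.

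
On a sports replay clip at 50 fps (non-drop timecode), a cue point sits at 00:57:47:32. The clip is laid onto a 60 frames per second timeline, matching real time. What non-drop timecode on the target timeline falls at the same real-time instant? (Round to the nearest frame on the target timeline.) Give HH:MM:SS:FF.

Source frame index: (0×3600 + 57×60 + 47) × 50 + 32 = 173382.
Real time: 173382 / (50) = 86691/25 s.
Target frame: (86691/25) × (60) = 1040292/5 ≈ 208058.400 → 208058.
At 60 labels/s: frame 208058 → 00:57:47:38.

00:57:47:38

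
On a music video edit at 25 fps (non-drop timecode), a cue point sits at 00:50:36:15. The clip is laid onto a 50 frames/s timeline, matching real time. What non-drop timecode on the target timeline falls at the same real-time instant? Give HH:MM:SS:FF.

00:50:36:30

Source frame index: (0×3600 + 50×60 + 36) × 25 + 15 = 75915.
Real time: 75915 / (25) = 15183/5 s.
Target frame: (15183/5) × (50) = 151830.
At 50 labels/s: frame 151830 → 00:50:36:30.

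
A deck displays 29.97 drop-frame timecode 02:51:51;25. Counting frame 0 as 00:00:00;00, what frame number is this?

As if non-drop at 30 labels/s: (2 × 3600 + 51 × 60 + 51) × 30 + 25 = 309355.
Minute boundaries passed: 171; those not divisible by 10: 171 − 17 = 154; dropped labels = 2 × 154 = 308.
Actual frame index = 309355 − 308 = 309047.

309047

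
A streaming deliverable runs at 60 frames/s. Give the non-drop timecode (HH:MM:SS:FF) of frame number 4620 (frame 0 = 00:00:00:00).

00:01:17:00

4620 ÷ 60 = 77 full seconds, remainder 0 frames.
77 s = 0 h 1 min 17 s.
Timecode: 00:01:17:00.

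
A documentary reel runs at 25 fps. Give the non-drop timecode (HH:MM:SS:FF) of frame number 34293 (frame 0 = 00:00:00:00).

00:22:51:18

34293 ÷ 25 = 1371 full seconds, remainder 18 frames.
1371 s = 0 h 22 min 51 s.
Timecode: 00:22:51:18.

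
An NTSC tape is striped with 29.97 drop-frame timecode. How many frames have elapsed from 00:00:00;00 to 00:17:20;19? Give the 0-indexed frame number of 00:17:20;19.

31187

As if non-drop at 30 labels/s: (0 × 3600 + 17 × 60 + 20) × 30 + 19 = 31219.
Minute boundaries passed: 17; those not divisible by 10: 17 − 1 = 16; dropped labels = 2 × 16 = 32.
Actual frame index = 31219 − 32 = 31187.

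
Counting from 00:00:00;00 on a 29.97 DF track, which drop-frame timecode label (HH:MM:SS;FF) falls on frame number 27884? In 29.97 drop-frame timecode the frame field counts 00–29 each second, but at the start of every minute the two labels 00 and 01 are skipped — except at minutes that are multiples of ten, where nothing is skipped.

Each 10-minute DF block holds 10 × 60 × 30 − 9 × 2 = 17982 frames. 27884 ÷ 17982 → 1 full block, remainder 9902.
Within the partial block the first minute is 1800 frames and each further minute 1798, so 5 further minute boundaries passed. Total skipped labels = 18 × 1 + 2 × 5 = 28.
Non-drop label index = 27884 + 28 = 27912; at 30 labels/s that is 00:15:30:12, i.e. DF 00:15:30;12.

00:15:30;12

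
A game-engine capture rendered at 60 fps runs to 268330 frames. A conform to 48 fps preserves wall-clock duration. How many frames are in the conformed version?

214664 frames

Target frames = source frames × (target rate / source rate) = 268330 × (48)/(60) = 268330 × 4/5 = 214664.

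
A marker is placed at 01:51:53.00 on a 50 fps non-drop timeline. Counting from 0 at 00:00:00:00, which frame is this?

335650

Total seconds to the label: (1 × 3600 + 51 × 60 + 53) = 6713.
Frame index = 6713 × 50 + 0 = 335650.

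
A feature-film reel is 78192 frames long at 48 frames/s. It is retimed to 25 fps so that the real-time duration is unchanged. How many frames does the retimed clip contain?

Target frames = source frames × (target rate / source rate) = 78192 × (25)/(48) = 78192 × 25/48 = 40725.

40725 frames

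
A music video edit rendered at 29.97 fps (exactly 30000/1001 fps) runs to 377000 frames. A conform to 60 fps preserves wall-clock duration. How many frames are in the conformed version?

754754 frames

Target frames = source frames × (target rate / source rate) = 377000 × (60)/(30000/1001) = 377000 × 1001/500 = 754754.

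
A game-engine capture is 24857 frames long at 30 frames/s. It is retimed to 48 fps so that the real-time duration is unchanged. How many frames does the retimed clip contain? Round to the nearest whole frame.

Frames at target rate = 24857 × (48) / (30) = 198856/5 ≈ 39771.200.
Nearest whole frame: 39771.

39771 frames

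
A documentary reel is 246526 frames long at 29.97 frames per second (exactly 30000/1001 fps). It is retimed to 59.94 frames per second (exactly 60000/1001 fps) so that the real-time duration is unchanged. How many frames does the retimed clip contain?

Target frames = source frames × (target rate / source rate) = 246526 × (60000/1001)/(30000/1001) = 246526 × 2 = 493052.

493052 frames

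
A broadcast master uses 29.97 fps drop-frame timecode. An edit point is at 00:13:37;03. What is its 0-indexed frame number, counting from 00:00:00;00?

24489

As if non-drop at 30 labels/s: (0 × 3600 + 13 × 60 + 37) × 30 + 3 = 24513.
Minute boundaries passed: 13; those not divisible by 10: 13 − 1 = 12; dropped labels = 2 × 12 = 24.
Actual frame index = 24513 − 24 = 24489.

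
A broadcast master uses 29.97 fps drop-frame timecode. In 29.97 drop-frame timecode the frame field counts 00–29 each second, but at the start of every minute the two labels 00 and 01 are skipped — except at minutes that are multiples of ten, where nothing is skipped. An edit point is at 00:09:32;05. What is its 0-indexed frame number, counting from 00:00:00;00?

As if non-drop at 30 labels/s: (0 × 3600 + 9 × 60 + 32) × 30 + 5 = 17165.
Minute boundaries passed: 9; those not divisible by 10: 9 − 0 = 9; dropped labels = 2 × 9 = 18.
Actual frame index = 17165 − 18 = 17147.

17147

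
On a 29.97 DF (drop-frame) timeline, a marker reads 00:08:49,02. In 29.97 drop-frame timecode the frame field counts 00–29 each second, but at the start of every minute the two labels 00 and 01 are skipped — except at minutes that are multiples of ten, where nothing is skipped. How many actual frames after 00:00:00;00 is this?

15856

Complete 10-minute blocks: 0, each 17982 frames → 0.
Remaining 8 whole minutes in the current block: 1800 + 7 × 1798 = 14386 frames.
Within the current minute: 49 × 30 + 2 − 2 = 1470 (labels ;00/;01 skipped at this minute). Total = 0 + 14386 + 1470 = 15856.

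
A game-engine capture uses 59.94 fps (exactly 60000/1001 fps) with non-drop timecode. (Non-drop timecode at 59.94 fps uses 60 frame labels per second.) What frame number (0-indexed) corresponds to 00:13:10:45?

frame 47445

Total seconds to the label: (0 × 3600 + 13 × 60 + 10) = 790.
Frame index = 790 × 60 + 45 = 47445.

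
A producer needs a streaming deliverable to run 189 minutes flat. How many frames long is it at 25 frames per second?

189 min = 11340 s.
Frames = 11340 × 25 = 283500.

283500 frames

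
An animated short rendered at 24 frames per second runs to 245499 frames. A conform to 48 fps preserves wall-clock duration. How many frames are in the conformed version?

490998 frames

Target frames = source frames × (target rate / source rate) = 245499 × (48)/(24) = 245499 × 2 = 490998.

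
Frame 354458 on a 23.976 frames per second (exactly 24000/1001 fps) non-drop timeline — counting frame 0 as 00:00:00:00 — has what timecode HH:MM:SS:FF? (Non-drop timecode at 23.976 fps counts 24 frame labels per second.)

04:06:09:02

354458 ÷ 24 = 14769 full seconds, remainder 2 frames.
14769 s = 4 h 6 min 9 s.
Timecode: 04:06:09:02.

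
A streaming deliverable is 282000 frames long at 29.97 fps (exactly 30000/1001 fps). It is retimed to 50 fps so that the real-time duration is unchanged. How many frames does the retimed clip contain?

Target frames = source frames × (target rate / source rate) = 282000 × (50)/(30000/1001) = 282000 × 1001/600 = 470470.

470470 frames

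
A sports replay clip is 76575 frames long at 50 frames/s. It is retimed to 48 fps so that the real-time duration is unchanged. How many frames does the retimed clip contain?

Target frames = source frames × (target rate / source rate) = 76575 × (48)/(50) = 76575 × 24/25 = 73512.

73512 frames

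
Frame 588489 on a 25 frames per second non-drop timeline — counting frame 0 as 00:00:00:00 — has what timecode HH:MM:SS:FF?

588489 ÷ 25 = 23539 full seconds, remainder 14 frames.
23539 s = 6 h 32 min 19 s.
Timecode: 06:32:19:14.

06:32:19:14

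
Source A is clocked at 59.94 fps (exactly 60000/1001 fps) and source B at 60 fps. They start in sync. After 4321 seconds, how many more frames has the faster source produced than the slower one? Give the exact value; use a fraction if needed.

259260/1001 frames

A emits 60000/1001 × 4321 = 259260000/1001 frames; B emits 60 × 4321 = 259260.
Difference = 259260/1001 frames (≈ 259.0010); B is ahead of A.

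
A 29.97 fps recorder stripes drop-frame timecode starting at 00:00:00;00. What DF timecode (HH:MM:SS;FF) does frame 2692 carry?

00:01:29;24

Ten DF minutes hold 17982 frames, so frame 2692 lies in block 0 (frames 0–17981) with 2692 frames into that block.
The block's first minute is 1800 frames and the rest 1798 each; 2692 frames reaches minute 1, so 0 × 18 + 1 × 2 = 2 labels have been skipped so far.
Adding those back, label number 2692 + 2 = 2694 at 30 labels/s is 89 s + 24 f = 0 h 1 min 29 s frame 24, i.e. 00:01:29;24.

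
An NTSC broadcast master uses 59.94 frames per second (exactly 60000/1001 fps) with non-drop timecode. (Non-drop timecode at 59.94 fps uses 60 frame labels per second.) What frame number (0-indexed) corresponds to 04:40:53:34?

1011214

Total seconds to the label: (4 × 3600 + 40 × 60 + 53) = 16853.
Frame index = 16853 × 60 + 34 = 1011214.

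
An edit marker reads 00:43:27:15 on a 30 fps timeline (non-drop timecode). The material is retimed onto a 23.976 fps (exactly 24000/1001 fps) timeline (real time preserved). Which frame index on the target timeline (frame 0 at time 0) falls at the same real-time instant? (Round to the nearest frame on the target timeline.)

Source frame index: (0×3600 + 43×60 + 27) × 30 + 15 = 78225.
Real time: 78225 / (30) = 5215/2 s.
Target frame: (5215/2) × (24000/1001) = 8940000/143 ≈ 62517.483 → 62517.

frame 62517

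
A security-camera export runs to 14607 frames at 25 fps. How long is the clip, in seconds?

584.28 seconds

Running time = 14607 / (25) = 584.28 s.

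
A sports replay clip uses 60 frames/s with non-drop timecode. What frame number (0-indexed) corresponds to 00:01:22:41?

4961

Total seconds to the label: (0 × 3600 + 1 × 60 + 22) = 82.
Frame index = 82 × 60 + 41 = 4961.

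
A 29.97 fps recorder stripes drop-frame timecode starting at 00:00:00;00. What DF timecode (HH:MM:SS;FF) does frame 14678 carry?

Ten DF minutes hold 17982 frames, so frame 14678 lies in block 0 (frames 0–17981) with 14678 frames into that block.
The block's first minute is 1800 frames and the rest 1798 each; 14678 frames reaches minute 8, so 0 × 18 + 8 × 2 = 16 labels have been skipped so far.
Adding those back, label number 14678 + 16 = 14694 at 30 labels/s is 489 s + 24 f = 0 h 8 min 9 s frame 24, i.e. 00:08:09;24.

00:08:09;24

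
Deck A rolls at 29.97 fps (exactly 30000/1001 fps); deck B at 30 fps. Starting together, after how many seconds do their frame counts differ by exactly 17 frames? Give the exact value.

17017/30 seconds

The gap grows by |30 − 30000/1001| = 30/1001 frames per second.
Time for a 17-frame gap: 17 ÷ (30/1001) = 17017/30 s.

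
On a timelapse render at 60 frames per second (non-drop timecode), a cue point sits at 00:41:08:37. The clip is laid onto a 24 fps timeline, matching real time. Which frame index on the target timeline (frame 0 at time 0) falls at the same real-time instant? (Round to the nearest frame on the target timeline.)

Source frame index: (0×3600 + 41×60 + 8) × 60 + 37 = 148117.
Real time: 148117 / (60) = 148117/60 s.
Target frame: (148117/60) × (24) = 296234/5 ≈ 59246.800 → 59247.

frame 59247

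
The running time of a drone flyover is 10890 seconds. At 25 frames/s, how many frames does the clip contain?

272250 frames

Frames = 10890 × 25 = 272250.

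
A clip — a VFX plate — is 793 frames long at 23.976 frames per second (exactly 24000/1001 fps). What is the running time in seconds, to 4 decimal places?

33.0747 seconds

Running time = 793 × 1001/24000 = 793793/24000 s ≈ 33.0747 s.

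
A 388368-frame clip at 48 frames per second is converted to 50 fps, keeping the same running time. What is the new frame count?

404550 frames

Target frames = source frames × (target rate / source rate) = 388368 × (50)/(48) = 388368 × 25/24 = 404550.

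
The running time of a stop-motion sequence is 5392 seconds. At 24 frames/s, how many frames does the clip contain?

Frames = 5392 × 24 = 129408.

129408 frames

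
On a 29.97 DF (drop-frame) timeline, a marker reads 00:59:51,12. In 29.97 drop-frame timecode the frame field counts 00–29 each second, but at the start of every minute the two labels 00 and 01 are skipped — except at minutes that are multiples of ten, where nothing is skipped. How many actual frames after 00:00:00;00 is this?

107634

Complete 10-minute blocks: 5, each 17982 frames → 89910.
Remaining 9 whole minutes in the current block: 1800 + 8 × 1798 = 16184 frames.
Within the current minute: 51 × 30 + 12 − 2 = 1540 (labels ;00/;01 skipped at this minute). Total = 89910 + 16184 + 1540 = 107634.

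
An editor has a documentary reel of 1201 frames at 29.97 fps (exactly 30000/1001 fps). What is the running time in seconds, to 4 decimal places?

Running time = 1201 × 1001/30000 = 1202201/30000 s ≈ 40.0734 s.

40.0734 seconds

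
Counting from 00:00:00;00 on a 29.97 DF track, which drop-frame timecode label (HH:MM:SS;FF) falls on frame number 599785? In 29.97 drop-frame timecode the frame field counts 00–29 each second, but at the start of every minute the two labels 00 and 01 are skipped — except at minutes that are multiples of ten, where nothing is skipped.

05:33:32;25

Each 10-minute DF block holds 10 × 60 × 30 − 9 × 2 = 17982 frames. 599785 ÷ 17982 → 33 full blocks, remainder 6379.
Within the partial block the first minute is 1800 frames and each further minute 1798, so 3 further minute boundaries passed. Total skipped labels = 18 × 33 + 2 × 3 = 600.
Non-drop label index = 599785 + 600 = 600385; at 30 labels/s that is 05:33:32:25, i.e. DF 05:33:32;25.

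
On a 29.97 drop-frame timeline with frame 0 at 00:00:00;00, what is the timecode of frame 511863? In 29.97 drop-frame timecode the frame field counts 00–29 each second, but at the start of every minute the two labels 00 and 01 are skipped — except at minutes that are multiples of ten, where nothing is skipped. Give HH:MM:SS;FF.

04:44:39;05

Each 10-minute DF block holds 10 × 60 × 30 − 9 × 2 = 17982 frames. 511863 ÷ 17982 → 28 full blocks, remainder 8367.
Within the partial block the first minute is 1800 frames and each further minute 1798, so 4 further minute boundaries passed. Total skipped labels = 18 × 28 + 2 × 4 = 512.
Non-drop label index = 511863 + 512 = 512375; at 30 labels/s that is 04:44:39:05, i.e. DF 04:44:39;05.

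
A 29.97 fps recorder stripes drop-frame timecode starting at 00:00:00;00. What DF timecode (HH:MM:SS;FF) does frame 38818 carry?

00:21:35;06

Ten DF minutes hold 17982 frames, so frame 38818 lies in block 2 (frames 35964–53945) with 2854 frames into that block.
The block's first minute is 1800 frames and the rest 1798 each; 2854 frames reaches minute 1, so 2 × 18 + 1 × 2 = 38 labels have been skipped so far.
Adding those back, label number 38818 + 38 = 38856 at 30 labels/s is 1295 s + 6 f = 0 h 21 min 35 s frame 6, i.e. 00:21:35;06.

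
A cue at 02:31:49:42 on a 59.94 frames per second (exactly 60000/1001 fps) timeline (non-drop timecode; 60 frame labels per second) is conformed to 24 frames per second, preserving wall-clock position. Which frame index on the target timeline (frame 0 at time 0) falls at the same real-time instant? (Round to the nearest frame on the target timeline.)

frame 218851

Source frame index: (2×3600 + 31×60 + 49) × 60 + 42 = 546582.
Real time: 546582 / (60000/1001) = 91188097/10000 s.
Target frame: (91188097/10000) × (24) = 273564291/1250 ≈ 218851.433 → 218851.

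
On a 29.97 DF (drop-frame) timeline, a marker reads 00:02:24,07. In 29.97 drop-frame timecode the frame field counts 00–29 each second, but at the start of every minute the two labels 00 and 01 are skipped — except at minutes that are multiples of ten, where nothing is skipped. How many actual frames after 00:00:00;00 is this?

4323

Complete 10-minute blocks: 0, each 17982 frames → 0.
Remaining 2 whole minutes in the current block: 1800 + 1 × 1798 = 3598 frames.
Within the current minute: 24 × 30 + 7 − 2 = 725 (labels ;00/;01 skipped at this minute). Total = 0 + 3598 + 725 = 4323.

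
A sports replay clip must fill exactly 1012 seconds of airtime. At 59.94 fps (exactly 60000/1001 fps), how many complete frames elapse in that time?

60659 frames

Frames = 1012 × 60000/1001 = 5520000/91 ≈ 60659.3407.
Complete frames: 60659.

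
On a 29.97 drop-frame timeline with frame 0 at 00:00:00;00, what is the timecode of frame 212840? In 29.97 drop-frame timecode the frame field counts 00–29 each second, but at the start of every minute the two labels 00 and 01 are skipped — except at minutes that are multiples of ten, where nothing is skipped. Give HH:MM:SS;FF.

Each 10-minute DF block holds 10 × 60 × 30 − 9 × 2 = 17982 frames. 212840 ÷ 17982 → 11 full blocks, remainder 15038.
Within the partial block the first minute is 1800 frames and each further minute 1798, so 8 further minute boundaries passed. Total skipped labels = 18 × 11 + 2 × 8 = 214.
Non-drop label index = 212840 + 214 = 213054; at 30 labels/s that is 01:58:21:24, i.e. DF 01:58:21;24.

01:58:21;24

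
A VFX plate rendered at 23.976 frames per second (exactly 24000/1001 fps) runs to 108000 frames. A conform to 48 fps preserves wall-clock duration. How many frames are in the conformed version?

Target frames = source frames × (target rate / source rate) = 108000 × (48)/(24000/1001) = 108000 × 1001/500 = 216216.

216216 frames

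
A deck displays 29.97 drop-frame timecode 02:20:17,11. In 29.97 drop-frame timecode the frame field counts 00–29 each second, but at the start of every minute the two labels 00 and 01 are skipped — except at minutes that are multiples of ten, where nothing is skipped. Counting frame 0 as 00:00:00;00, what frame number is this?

252269

As if non-drop at 30 labels/s: (2 × 3600 + 20 × 60 + 17) × 30 + 11 = 252521.
Minute boundaries passed: 140; those not divisible by 10: 140 − 14 = 126; dropped labels = 2 × 126 = 252.
Actual frame index = 252521 − 252 = 252269.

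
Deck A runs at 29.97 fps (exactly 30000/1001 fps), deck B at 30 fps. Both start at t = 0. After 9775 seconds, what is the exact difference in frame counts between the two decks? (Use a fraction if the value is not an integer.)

293250/1001 frames

A emits 30000/1001 × 9775 = 293250000/1001 frames; B emits 30 × 9775 = 293250.
Difference = 293250/1001 frames (≈ 292.9570); B is ahead of A.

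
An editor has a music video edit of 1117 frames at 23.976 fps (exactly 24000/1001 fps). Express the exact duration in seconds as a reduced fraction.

Running time = 1117 ÷ (24000/1001) = 1117 × 1001/24000 = 1118117/24000 s.

1118117/24000 seconds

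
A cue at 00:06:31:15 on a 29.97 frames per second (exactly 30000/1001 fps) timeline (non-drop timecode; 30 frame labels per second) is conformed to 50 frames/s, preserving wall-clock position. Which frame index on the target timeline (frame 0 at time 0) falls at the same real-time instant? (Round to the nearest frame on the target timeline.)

Source frame index: (0×3600 + 6×60 + 31) × 30 + 15 = 11745.
Real time: 11745 / (30000/1001) = 783783/2000 s.
Target frame: (783783/2000) × (50) = 783783/40 ≈ 19594.575 → 19595.

frame 19595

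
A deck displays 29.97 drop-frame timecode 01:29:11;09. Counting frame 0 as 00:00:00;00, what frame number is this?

160377

Complete 10-minute blocks: 8, each 17982 frames → 143856.
Remaining 9 whole minutes in the current block: 1800 + 8 × 1798 = 16184 frames.
Within the current minute: 11 × 30 + 9 − 2 = 337 (labels ;00/;01 skipped at this minute). Total = 143856 + 16184 + 337 = 160377.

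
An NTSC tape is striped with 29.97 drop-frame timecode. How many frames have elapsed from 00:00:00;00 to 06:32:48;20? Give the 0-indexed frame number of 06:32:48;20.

706354

Complete 10-minute blocks: 39, each 17982 frames → 701298.
Remaining 2 whole minutes in the current block: 1800 + 1 × 1798 = 3598 frames.
Within the current minute: 48 × 30 + 20 − 2 = 1458 (labels ;00/;01 skipped at this minute). Total = 701298 + 3598 + 1458 = 706354.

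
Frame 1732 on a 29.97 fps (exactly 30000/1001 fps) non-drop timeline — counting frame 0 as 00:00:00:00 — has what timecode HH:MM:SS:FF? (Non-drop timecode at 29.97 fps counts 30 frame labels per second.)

1732 ÷ 30 = 57 full seconds, remainder 22 frames.
57 s = 0 h 0 min 57 s.
Timecode: 00:00:57:22.

00:00:57:22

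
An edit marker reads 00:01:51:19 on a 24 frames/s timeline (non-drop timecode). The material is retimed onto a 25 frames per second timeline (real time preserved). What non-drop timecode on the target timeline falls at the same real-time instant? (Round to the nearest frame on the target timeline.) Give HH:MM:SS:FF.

Source frame index: (0×3600 + 1×60 + 51) × 24 + 19 = 2683.
Real time: 2683 / (24) = 2683/24 s.
Target frame: (2683/24) × (25) = 67075/24 ≈ 2794.792 → 2795.
At 25 labels/s: frame 2795 → 00:01:51:20.

00:01:51:20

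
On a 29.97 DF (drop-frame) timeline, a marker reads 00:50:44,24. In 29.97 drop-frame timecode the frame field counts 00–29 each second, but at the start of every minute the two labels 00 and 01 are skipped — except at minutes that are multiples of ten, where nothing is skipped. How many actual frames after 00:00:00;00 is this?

91254

Complete 10-minute blocks: 5, each 17982 frames → 89910.
Remaining 0 whole minutes in the current block: 0 frames.
Within the current minute: 44 × 30 + 24 = 1344. Total = 89910 + 0 + 1344 = 91254.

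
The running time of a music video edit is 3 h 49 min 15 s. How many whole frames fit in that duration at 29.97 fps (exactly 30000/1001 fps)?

412237 frames

3 h 49 min 15 s = 13755 s.
Frames = 13755 × 30000/1001 = 58950000/143 ≈ 412237.7622.
Complete frames: 412237.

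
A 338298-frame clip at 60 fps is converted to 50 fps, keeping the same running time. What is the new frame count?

281915 frames

Target frames = source frames × (target rate / source rate) = 338298 × (50)/(60) = 338298 × 5/6 = 281915.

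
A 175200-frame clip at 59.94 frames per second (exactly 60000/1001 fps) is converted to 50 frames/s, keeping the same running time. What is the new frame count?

146146 frames

Target frames = source frames × (target rate / source rate) = 175200 × (50)/(60000/1001) = 175200 × 1001/1200 = 146146.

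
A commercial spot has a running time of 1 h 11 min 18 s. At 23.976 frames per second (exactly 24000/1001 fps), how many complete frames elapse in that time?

102569 frames

1 h 11 min 18 s = 4278 s.
Frames = 4278 × 24000/1001 = 102672000/1001 ≈ 102569.4306.
Complete frames: 102569.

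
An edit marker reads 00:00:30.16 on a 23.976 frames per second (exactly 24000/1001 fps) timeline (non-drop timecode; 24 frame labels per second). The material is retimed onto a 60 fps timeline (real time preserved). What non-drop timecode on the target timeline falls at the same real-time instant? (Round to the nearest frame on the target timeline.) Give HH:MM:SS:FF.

Source frame index: (0×3600 + 0×60 + 30) × 24 + 16 = 736.
Real time: 736 / (24000/1001) = 23023/750 s.
Target frame: (23023/750) × (60) = 46046/25 ≈ 1841.840 → 1842.
At 60 labels/s: frame 1842 → 00:00:30:42.

00:00:30:42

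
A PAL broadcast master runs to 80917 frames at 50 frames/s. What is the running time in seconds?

Running time = 80917 / (50) = 1618.34 s.

1618.34 seconds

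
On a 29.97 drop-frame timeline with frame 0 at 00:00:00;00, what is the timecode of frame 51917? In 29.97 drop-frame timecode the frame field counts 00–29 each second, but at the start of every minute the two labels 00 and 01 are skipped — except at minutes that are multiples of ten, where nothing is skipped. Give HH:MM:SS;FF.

00:28:52;09

Ten DF minutes hold 17982 frames, so frame 51917 lies in block 2 (frames 35964–53945) with 15953 frames into that block.
The block's first minute is 1800 frames and the rest 1798 each; 15953 frames reaches minute 8, so 2 × 18 + 8 × 2 = 52 labels have been skipped so far.
Adding those back, label number 51917 + 52 = 51969 at 30 labels/s is 1732 s + 9 f = 0 h 28 min 52 s frame 9, i.e. 00:28:52;09.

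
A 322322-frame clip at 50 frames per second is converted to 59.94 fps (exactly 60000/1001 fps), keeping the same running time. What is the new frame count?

386400 frames

Target frames = source frames × (target rate / source rate) = 322322 × (60000/1001)/(50) = 322322 × 1200/1001 = 386400.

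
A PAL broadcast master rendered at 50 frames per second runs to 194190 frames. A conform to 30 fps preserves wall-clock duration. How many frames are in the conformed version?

Target frames = source frames × (target rate / source rate) = 194190 × (30)/(50) = 194190 × 3/5 = 116514.

116514 frames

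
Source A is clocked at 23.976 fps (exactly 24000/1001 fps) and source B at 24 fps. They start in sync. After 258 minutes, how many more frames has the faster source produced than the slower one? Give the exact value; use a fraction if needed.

258 min = 15480 s.
A emits 24000/1001 × 15480 = 371520000/1001 frames; B emits 24 × 15480 = 371520.
Difference = 371520/1001 frames (≈ 371.1489); B is ahead of A.

371520/1001 frames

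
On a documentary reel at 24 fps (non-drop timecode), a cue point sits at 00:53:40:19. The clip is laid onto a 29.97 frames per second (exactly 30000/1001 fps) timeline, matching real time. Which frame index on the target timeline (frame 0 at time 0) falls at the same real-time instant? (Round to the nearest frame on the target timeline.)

Source frame index: (0×3600 + 53×60 + 40) × 24 + 19 = 77299.
Real time: 77299 / (24) = 77299/24 s.
Target frame: (77299/24) × (30000/1001) = 96623750/1001 ≈ 96527.223 → 96527.

frame 96527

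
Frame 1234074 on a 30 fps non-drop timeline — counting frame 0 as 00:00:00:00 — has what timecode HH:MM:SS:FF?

11:25:35:24

1234074 ÷ 30 = 41135 full seconds, remainder 24 frames.
41135 s = 11 h 25 min 35 s.
Timecode: 11:25:35:24.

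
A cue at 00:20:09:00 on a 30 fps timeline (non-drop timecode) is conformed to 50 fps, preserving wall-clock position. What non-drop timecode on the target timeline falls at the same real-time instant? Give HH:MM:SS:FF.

00:20:09:00

Source frame index: (0×3600 + 20×60 + 9) × 30 + 0 = 36270.
Real time: 36270 / (30) = 1209 s.
Target frame: (1209) × (50) = 60450.
At 50 labels/s: frame 60450 → 00:20:09:00.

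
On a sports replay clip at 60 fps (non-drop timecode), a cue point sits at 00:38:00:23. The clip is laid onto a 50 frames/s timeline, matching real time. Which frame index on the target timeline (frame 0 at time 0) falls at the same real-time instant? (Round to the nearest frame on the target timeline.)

Source frame index: (0×3600 + 38×60 + 0) × 60 + 23 = 136823.
Real time: 136823 / (60) = 136823/60 s.
Target frame: (136823/60) × (50) = 684115/6 ≈ 114019.167 → 114019.

frame 114019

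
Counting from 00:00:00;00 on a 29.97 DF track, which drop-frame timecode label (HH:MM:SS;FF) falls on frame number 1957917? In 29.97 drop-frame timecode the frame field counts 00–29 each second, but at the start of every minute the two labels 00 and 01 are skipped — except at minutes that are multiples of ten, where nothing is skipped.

Ten DF minutes hold 17982 frames, so frame 1957917 lies in block 108 (frames 1942056–1960037) with 15861 frames into that block.
The block's first minute is 1800 frames and the rest 1798 each; 15861 frames reaches minute 8, so 108 × 18 + 8 × 2 = 1960 labels have been skipped so far.
Adding those back, label number 1957917 + 1960 = 1959877 at 30 labels/s is 65329 s + 7 f = 18 h 8 min 49 s frame 7, i.e. 18:08:49;07.

18:08:49;07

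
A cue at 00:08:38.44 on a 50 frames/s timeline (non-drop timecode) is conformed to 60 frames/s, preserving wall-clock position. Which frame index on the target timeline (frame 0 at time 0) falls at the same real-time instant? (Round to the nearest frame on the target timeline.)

frame 31133

Source frame index: (0×3600 + 8×60 + 38) × 50 + 44 = 25944.
Real time: 25944 / (50) = 12972/25 s.
Target frame: (12972/25) × (60) = 155664/5 ≈ 31132.800 → 31133.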